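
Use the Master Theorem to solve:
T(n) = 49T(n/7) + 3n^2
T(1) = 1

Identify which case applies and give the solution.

a=49, b=7, f(n)=3n^2. log_7(49) = 2. Since c=2 = 2, Case 2 applies: T(n) = Θ(n^log_b(a) · log n) = O(n^2 log n).

Answer: O(n^2 log n) - Case 2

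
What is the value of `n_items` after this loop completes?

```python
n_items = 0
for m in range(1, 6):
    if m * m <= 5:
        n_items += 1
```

Count numbers where m² ≤ 5
`n_items` takes the values: 0 → 1 → 2

Answer: 2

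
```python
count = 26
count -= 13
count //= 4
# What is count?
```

Trace:
`count = 26` → count = 26
`count -= 13` → count = 13
`count //= 4` → count = 3
So count = 3

Answer: 3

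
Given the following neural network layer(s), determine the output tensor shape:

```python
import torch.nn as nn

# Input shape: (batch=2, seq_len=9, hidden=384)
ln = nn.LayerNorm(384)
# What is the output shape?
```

Input: (2, 9, 384) -> Output: (2, 9, 384)

Answer: (2, 9, 384)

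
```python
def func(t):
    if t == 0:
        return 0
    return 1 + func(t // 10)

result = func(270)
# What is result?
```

Count of digits of 270: 3

Answer: 3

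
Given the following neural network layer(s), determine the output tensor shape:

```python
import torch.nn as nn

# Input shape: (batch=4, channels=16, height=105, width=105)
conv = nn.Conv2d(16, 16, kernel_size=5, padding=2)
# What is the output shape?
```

Input: (4, 16, 105, 105) -> Output: (4, 16, 105, 105)

Answer: (4, 16, 105, 105)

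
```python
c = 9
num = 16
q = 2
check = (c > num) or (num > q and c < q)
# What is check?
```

Trace:
`c = 9` → c = 9
`num = 16` → num = 16
`q = 2` → q = 2
`check = (c > num) or (num > q and c < q)` → check = False
So check = False

Answer: False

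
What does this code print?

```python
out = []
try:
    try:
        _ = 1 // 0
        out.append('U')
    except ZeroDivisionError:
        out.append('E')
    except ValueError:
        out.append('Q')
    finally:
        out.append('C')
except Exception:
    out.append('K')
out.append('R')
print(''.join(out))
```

Execution trace: 'E' (inner except ZeroDivisionError) → 'C' (inner finally) → 'R' (after the try/except). Output: ECR

Answer: ECR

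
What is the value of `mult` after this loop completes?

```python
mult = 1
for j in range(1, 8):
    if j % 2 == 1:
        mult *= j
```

Product of odd numbers 1 to 7
`mult` takes the values: 1 → 3 → 15 → 105

Answer: 105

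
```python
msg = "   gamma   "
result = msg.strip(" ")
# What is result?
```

Trace:
`msg = "   gamma   "` → msg = '   gamma   '
`result = msg.strip(" ")` → result = 'gamma'
So result = 'gamma'

Answer: 'gamma'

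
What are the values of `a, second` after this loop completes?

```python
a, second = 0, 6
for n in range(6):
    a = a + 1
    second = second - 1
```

a goes 0→6, second goes 6→0
`a, second` takes the values: (0, 6) → (1, 6) → (1, 5) → (2, 5) → (2, 4) → (3, 4) → (3, 3) → (4, 3) → (4, 2) → (5, 2) → (5, 1) → (6, 1) → (6, 0)

Answer: 6, 0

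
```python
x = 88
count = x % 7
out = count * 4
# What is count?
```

Trace:
`x = 88` → x = 88
`count = x % 7` → count = 4
`out = count * 4` → out = 16
So count = 4

Answer: 4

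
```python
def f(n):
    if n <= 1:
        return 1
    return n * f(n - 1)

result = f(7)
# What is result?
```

f(7) = 7 * 6 * 5 * 4 * 3 * 2 * 1 = 5040

Answer: 5040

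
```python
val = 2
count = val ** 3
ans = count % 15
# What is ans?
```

Trace:
`val = 2` → val = 2
`count = val ** 3` → count = 8
`ans = count % 15` → ans = 8
So ans = 8

Answer: 8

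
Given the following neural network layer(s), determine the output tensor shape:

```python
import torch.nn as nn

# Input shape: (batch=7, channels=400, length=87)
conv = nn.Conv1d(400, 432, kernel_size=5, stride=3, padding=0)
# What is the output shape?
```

Input: (7, 400, 87) -> Output: (7, 432, 28)

Answer: (7, 432, 28)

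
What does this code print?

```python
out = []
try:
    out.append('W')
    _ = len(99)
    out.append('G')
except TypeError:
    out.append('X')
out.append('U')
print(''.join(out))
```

Execution trace: 'W' (try body) → 'X' (except TypeError) → 'U' (after the try/except). Output: WXU

Answer: WXU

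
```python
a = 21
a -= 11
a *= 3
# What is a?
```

Trace:
`a = 21` → a = 21
`a -= 11` → a = 10
`a *= 3` → a = 30
So a = 30

Answer: 30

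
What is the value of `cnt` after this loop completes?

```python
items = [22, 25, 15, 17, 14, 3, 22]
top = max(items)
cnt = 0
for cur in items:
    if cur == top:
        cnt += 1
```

Count of max value 25 in [22, 25, 15, 17, 14, 3, 22]
`cnt` takes the values: 0 → 1

Answer: 1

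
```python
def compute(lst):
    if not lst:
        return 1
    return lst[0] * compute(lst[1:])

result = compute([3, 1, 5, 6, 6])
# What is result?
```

Product over [3, 1, 5, 6, 6] = 3 * 1 * 5 * 6 * 6 = 540

Answer: 540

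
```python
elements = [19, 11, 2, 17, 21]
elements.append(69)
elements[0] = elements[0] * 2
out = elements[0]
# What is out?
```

Trace:
`elements = [19, 11, 2, 17, 21]` → elements = [19, 11, 2, 17, 21]
`elements.append(69)` → elements = [19, 11, 2, 17, 21, 69]
`elements[0] = elements[0] * 2` → elements = [38, 11, 2, 17, 21, 69]
`out = elements[0]` → out = 38
So out = 38

Answer: 38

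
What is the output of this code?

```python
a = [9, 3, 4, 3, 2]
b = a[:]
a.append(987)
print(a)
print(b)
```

Key concept: slice [:] creates copy.
Step by step:
`a = [9, 3, 4, 3, 2]` → a = [9, 3, 4, 3, 2]
`b = a[:]` → b = [9, 3, 4, 3, 2]
`a.append(987)` → a = [9, 3, 4, 3, 2, 987]
`print(a)` → prints [9, 3, 4, 3, 2, 987]
`print(b)` → prints [9, 3, 4, 3, 2]

Answer:
[9, 3, 4, 3, 2, 987]
[9, 3, 4, 3, 2]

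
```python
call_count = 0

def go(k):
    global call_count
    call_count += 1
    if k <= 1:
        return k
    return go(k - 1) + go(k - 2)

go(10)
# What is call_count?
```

Calls(k) = 1 + Calls(k-1) + Calls(k-2); Calls(0)=Calls(1)=1. For k=10 this gives 177.

Answer: 177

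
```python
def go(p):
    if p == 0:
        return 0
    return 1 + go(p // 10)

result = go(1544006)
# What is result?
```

Count of digits of 1544006: 7

Answer: 7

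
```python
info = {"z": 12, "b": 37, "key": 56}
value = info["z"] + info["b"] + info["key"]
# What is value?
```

Trace:
`info = {"z": 12, "b": 37, "key": 56}` → info = {'z': 12, 'b': 37, 'key': 56}
`value = info["z"] + info["b"] + info["key"]` → value = 105
So value = 105

Answer: 105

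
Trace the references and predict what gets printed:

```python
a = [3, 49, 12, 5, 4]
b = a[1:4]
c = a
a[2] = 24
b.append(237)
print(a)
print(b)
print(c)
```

Key concept: slice vs alias.
Step by step:
`a = [3, 49, 12, 5, 4]` → a = [3, 49, 12, 5, 4]
`b = a[1:4]` → b = [49, 12, 5]
`c = a` → c = [3, 49, 12, 5, 4] (same object as a)
`a[2] = 24` → a = [3, 49, 24, 5, 4] (same object as c); c = [3, 49, 24, 5, 4] (same object as a)
`b.append(237)` → b = [49, 12, 5, 237]
`print(a)` → prints [3, 49, 24, 5, 4]
`print(b)` → prints [49, 12, 5, 237]
`print(c)` → prints [3, 49, 24, 5, 4]

Answer:
[3, 49, 24, 5, 4]
[49, 12, 5, 237]
[3, 49, 24, 5, 4]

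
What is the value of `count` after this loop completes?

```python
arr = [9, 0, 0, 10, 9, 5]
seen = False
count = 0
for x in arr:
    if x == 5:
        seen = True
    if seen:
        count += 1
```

Count elements after first 5 in [9, 0, 0, 10, 9, 5]
`count` takes the values: 0 → 1

Answer: 1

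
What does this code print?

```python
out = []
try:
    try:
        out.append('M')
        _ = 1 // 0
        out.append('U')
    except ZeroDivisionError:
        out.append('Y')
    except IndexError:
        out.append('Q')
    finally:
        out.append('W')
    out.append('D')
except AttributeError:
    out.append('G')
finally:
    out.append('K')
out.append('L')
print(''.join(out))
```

Execution trace: 'M' (inner try body) → 'Y' (inner except ZeroDivisionError) → 'W' (inner finally) → 'D' (try body, no exception) → 'K' (finally) → 'L' (after the try/except). Output: MYWDKL

Answer: MYWDKL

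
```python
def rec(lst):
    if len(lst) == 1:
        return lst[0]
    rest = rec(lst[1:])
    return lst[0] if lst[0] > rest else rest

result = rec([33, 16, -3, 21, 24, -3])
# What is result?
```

Recursive max over [33, 16, -3, 21, 24, -3] = 33

Answer: 33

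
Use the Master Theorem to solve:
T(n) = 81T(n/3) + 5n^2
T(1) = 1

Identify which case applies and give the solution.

a=81, b=3, f(n)=5n^2. log_3(81) = 4. Since c=2 < 4, Case 1 applies: T(n) = Θ(n^log_b(a)) = O(n^4).

Answer: O(n^4) - Case 1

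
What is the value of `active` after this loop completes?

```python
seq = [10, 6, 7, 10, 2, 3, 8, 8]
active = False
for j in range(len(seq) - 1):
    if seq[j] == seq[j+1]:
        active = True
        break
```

Check consecutive duplicates in [10, 6, 7, 10, 2, 3, 8, 8]
`active` takes the values: False → True

Answer: True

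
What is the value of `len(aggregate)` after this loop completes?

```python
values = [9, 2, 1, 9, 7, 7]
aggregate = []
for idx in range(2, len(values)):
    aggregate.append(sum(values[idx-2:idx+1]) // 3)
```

Number of 3-element averages
`aggregate` takes the values: [] → [4] → [4, 4] → [4, 4, 5] → [4, 4, 5, 7]
So `len(aggregate)` = 4

Answer: 4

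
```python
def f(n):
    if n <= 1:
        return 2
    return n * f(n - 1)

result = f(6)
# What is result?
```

f(6) = 6 * 5 * 4 * 3 * 2 * 2 = 1440

Answer: 1440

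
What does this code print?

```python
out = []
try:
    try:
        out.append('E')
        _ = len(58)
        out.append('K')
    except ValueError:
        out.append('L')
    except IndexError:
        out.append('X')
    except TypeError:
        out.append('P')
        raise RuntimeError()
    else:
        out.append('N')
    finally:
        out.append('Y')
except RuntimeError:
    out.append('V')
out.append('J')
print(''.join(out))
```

Execution trace: 'E' (try body) → 'P' (except TypeError) → 'Y' (finally) → 'V' (outer except RuntimeError) → 'J' (after the try/except). Output: EPYVJ

Answer: EPYVJ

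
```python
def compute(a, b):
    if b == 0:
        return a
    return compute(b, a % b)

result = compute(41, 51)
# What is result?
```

compute(41, 51) -> compute(51, 41) -> compute(41, 10) -> compute(10, 1) -> compute(1, 0) -> 1

Answer: 1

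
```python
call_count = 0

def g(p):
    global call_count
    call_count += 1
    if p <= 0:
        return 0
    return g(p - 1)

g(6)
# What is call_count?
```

Linear recursion stepping by 1: 7 calls from p=6 down to ≤0.

Answer: 7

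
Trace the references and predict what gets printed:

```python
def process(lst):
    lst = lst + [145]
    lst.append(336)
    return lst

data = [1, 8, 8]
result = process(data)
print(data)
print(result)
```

Key concept: rebinding parameter vs mutation.
Step by step:
`data = [1, 8, 8]` → data = [1, 8, 8]
`result = process(data)` → result = [1, 8, 8, 145, 336]
`print(data)` → prints [1, 8, 8]
`print(result)` → prints [1, 8, 8, 145, 336]

Answer:
[1, 8, 8]
[1, 8, 8, 145, 336]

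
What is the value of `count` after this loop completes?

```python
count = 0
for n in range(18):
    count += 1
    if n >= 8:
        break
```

Loop breaks when n reaches 8, count is 9
`count` takes the values: 0 → 1 → 2 → 3 → 4 → 5 → 6 → 7 → 8 → 9

Answer: 9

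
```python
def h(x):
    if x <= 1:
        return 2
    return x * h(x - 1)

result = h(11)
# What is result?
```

h(11) = 11 * 10 * 9 * 8 * 7 * 6 * 5 * 4 * 3 * 2 * 2 = 79833600

Answer: 79833600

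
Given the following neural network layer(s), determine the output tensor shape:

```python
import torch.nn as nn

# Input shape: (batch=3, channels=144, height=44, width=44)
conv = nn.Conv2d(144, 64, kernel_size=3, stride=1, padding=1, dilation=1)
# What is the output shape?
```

Input: (3, 144, 44, 44) -> Output: (3, 64, 44, 44)

Answer: (3, 64, 44, 44)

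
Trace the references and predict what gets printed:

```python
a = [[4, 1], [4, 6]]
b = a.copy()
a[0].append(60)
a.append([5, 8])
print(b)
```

Key concept: shallow copy with nested lists.
Step by step:
`a = [[4, 1], [4, 6]]` → a = [[4, 1], [4, 6]]
`b = a.copy()` → b = [[4, 1], [4, 6]]
`a[0].append(60)` → a = [[4, 1, 60], [4, 6]]; b = [[4, 1, 60], [4, 6]]
`a.append([5, 8])` → a = [[4, 1, 60], [4, 6], [5, 8]]
`print(b)` → prints [[4, 1, 60], [4, 6]]

Answer: [[4, 1, 60], [4, 6]]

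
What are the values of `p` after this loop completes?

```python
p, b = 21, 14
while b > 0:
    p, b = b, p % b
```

GCD of 21 and 14
`p` takes the values: 21 → 14 → 7

Answer: 7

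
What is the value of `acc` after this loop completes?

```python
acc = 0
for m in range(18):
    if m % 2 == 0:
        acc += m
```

Sum of even numbers 0 to 17
`acc` takes the values: 0 → 2 → 6 → 12 → 20 → 30 → 42 → 56 → 72

Answer: 72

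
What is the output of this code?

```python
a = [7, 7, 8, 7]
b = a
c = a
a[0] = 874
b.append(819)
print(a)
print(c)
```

Key concept: multiple aliases.
Step by step:
`a = [7, 7, 8, 7]` → a = [7, 7, 8, 7]
`b = a` → b = [7, 7, 8, 7] (same object as a)
`c = a` → c = [7, 7, 8, 7] (same object as a, b)
`a[0] = 874` → a = [874, 7, 8, 7] (same object as b, c); b = [874, 7, 8, 7] (same object as a, c); c = [874, 7, 8, 7] (same object as a, b)
`b.append(819)` → a = [874, 7, 8, 7, 819] (same object as b, c); b = [874, 7, 8, 7, 819] (same object as a, c); c = [874, 7, 8, 7, 819] (same object as a, b)
`print(a)` → prints [874, 7, 8, 7, 819]
`print(c)` → prints [874, 7, 8, 7, 819]

Answer:
[874, 7, 8, 7, 819]
[874, 7, 8, 7, 819]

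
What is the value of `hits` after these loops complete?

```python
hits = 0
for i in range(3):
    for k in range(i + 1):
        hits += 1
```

Triangle: 1 + 2 + ... + 3
`hits` takes the values: 0 → 1 → 2 → 3 → 4 → 5 → 6

Answer: 6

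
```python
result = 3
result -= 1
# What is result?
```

Trace:
`result = 3` → result = 3
`result -= 1` → result = 2
So result = 2

Answer: 2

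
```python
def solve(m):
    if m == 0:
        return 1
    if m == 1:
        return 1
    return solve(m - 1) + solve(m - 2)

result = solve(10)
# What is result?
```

Build up from base cases: solve(0)=1, solve(1)=1, solve(2)=2, solve(3)=3, solve(4)=5, solve(5)=8, solve(6)=13, ..., solve(10)=89

Answer: 89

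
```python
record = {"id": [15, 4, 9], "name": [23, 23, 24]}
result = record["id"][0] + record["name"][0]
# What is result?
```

Trace:
`record = {"id": [15, 4, 9], "name": [23, 23, 24]}` → record = {'id': [15, 4, 9], 'name': [23, 23, 24]}
`result = record["id"][0] + record["name"][0]` → result = 38
So result = 38

Answer: 38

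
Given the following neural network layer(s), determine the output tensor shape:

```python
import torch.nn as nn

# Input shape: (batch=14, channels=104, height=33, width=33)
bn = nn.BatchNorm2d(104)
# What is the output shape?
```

Input: (14, 104, 33, 33) -> Output: (14, 104, 33, 33)

Answer: (14, 104, 33, 33)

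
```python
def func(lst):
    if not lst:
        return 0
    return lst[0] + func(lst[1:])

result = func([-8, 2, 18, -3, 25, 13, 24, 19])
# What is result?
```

(-8) + 2 + 18 + (-3) + 25 + 13 + 24 + 19 + 0 = 90

Answer: 90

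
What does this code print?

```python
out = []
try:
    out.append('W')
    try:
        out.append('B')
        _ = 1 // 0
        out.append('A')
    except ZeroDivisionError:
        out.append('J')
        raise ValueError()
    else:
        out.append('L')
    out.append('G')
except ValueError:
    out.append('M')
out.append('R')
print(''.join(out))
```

Execution trace: 'W' (try body) → 'B' (inner try body) → 'J' (inner except ZeroDivisionError) → 'M' (except ValueError) → 'R' (after the try/except). Output: WBJMR

Answer: WBJMR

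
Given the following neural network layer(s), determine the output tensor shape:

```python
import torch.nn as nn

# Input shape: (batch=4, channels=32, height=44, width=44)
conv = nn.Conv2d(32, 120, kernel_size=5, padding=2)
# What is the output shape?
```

Input: (4, 32, 44, 44) -> Output: (4, 120, 44, 44)

Answer: (4, 120, 44, 44)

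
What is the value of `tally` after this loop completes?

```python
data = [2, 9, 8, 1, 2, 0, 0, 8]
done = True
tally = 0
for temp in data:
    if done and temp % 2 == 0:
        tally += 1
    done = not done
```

Count even values at even positions
`tally` takes the values: 0 → 1 → 2 → 3 → 4

Answer: 4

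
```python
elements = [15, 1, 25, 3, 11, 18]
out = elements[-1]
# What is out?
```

Trace:
`elements = [15, 1, 25, 3, 11, 18]` → elements = [15, 1, 25, 3, 11, 18]
`out = elements[-1]` → out = 18
So out = 18

Answer: 18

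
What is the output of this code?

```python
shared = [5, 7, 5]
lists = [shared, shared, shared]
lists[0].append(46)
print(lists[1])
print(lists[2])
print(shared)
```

Key concept: list of same reference.
Step by step:
`shared = [5, 7, 5]` → shared = [5, 7, 5]
`lists = [shared, shared, shared]` → lists = [[5, 7, 5], [5, 7, 5], [5, 7, 5]]
`lists[0].append(46)` → shared = [5, 7, 5, 46]; lists = [[5, 7, 5, 46], [5, 7, 5, 46], [5, 7, 5, 46]]
`print(lists[1])` → prints [5, 7, 5, 46]
`print(lists[2])` → prints [5, 7, 5, 46]
`print(shared)` → prints [5, 7, 5, 46]

Answer:
[5, 7, 5, 46]
[5, 7, 5, 46]
[5, 7, 5, 46]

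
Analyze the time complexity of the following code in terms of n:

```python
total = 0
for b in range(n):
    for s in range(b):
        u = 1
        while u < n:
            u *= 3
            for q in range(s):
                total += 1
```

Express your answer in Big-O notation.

Each loop level contributes: n × n × log n × n. Multiplying the contributions gives O(n^3 log n).

Answer: O(n^3 log n)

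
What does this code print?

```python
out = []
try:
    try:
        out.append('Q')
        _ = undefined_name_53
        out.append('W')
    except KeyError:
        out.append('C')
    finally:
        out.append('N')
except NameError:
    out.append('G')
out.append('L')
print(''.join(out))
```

Execution trace: 'Q' (try body) → 'N' (finally) → 'G' (outer except NameError) → 'L' (after the try/except). Output: QNGL

Answer: QNGL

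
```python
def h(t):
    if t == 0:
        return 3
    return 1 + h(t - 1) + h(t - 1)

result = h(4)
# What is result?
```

h(t) = 1 + 2·h(t-1), h(0)=3. Closed form: (3+1)·2^4 - 1 = 63.

Answer: 63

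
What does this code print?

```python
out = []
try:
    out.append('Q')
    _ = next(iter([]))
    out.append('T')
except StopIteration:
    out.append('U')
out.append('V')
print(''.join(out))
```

Execution trace: 'Q' (try body) → 'U' (except StopIteration) → 'V' (after the try/except). Output: QUV

Answer: QUV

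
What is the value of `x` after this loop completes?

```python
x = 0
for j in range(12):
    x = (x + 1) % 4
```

Increment mod 4, 12 times = 0
`x` takes the values: 0 → 1 → 2 → 3 → 0 → 1 → 2 → 3 → 0 → 1 → 2 → 3 → 0

Answer: 0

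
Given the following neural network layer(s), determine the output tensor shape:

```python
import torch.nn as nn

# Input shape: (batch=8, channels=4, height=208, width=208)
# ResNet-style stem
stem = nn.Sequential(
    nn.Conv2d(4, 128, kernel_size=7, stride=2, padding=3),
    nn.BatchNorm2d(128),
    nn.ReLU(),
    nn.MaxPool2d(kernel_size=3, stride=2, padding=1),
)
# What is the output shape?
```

Input: (8, 4, 208, 208) -> after Conv2d 7x7 stride=2: (8, 128, 104, 104) -> Output: (8, 128, 52, 52)

Answer: (8, 128, 52, 52)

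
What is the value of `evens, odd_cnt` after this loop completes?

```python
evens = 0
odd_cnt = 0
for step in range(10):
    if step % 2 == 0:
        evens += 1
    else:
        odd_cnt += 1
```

Count evens and odds in range(10)
`evens, odd_cnt` takes the values: (0, 0) → (1, 0) → (1, 1) → (2, 1) → (2, 2) → (3, 2) → (3, 3) → (4, 3) → (4, 4) → (5, 4) → (5, 5)

Answer: 5, 5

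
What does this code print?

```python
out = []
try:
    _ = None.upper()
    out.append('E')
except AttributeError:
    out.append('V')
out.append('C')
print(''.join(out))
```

Execution trace: 'V' (except AttributeError) → 'C' (after the try/except). Output: VC

Answer: VC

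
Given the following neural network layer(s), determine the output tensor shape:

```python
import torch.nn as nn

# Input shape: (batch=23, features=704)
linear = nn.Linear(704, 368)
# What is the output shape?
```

Input: (23, 704) -> Output: (23, 368)

Answer: (23, 368)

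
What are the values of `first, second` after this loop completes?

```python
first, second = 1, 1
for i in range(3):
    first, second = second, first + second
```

Fibonacci: after 3 iterations
`first, second` takes the values: (1, 1) → (1, 2) → (2, 3) → (3, 5)

Answer: 3, 5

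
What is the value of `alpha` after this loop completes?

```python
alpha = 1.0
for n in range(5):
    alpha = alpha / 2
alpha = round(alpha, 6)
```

Halving LR 5 times: 1 / 2^5
`alpha` takes the values: 1.0 → 0.5 → 0.25 → 0.125 → 0.0625 → 0.03125

Answer: 0.03125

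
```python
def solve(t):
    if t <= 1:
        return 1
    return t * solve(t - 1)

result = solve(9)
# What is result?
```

solve(9) = 9 * 8 * 7 * 6 * 5 * 4 * 3 * 2 * 1 = 362880

Answer: 362880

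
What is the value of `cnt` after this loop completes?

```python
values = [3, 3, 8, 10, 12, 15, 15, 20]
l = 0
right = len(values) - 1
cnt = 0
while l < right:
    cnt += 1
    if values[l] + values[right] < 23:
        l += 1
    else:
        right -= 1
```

Steps to find pair summing to 23
`cnt` takes the values: 0 → 1 → 2 → 3 → 4 → 5 → 6 → 7

Answer: 7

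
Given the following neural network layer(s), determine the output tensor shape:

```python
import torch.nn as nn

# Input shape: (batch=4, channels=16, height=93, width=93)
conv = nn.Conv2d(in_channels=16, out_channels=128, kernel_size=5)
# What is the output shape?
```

Input: (4, 16, 93, 93) -> Output: (4, 128, 89, 89)

Answer: (4, 128, 89, 89)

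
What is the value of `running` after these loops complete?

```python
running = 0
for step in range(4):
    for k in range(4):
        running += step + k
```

Sum of all step+k for step,k in 4x4
`running` takes the values: 0 → 1 → 3 → 6 → 7 → 9 → 12 → 16 → 18 → 21 → 25 → 30 → 33 → 37 → 42 → 48

Answer: 48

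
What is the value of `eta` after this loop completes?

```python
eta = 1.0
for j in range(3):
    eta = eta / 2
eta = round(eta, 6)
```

Halving LR 3 times: 1 / 2^3
`eta` takes the values: 1.0 → 0.5 → 0.25 → 0.125

Answer: 0.125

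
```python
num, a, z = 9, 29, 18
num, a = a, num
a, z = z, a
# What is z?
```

Trace:
`num, a, z = 9, 29, 18` → num = 9; a = 29; z = 18
`num, a = a, num` → num = 29; a = 9
`a, z = z, a` → a = 18; z = 9
So z = 9

Answer: 9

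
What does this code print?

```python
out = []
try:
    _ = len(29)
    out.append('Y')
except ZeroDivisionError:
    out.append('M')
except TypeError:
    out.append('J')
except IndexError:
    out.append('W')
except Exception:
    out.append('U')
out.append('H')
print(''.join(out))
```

Execution trace: 'J' (except TypeError) → 'H' (after the try/except). Output: JH

Answer: JH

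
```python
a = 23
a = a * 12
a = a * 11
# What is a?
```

Trace:
`a = 23` → a = 23
`a = a * 12` → a = 276
`a = a * 11` → a = 3036
So a = 3036

Answer: 3036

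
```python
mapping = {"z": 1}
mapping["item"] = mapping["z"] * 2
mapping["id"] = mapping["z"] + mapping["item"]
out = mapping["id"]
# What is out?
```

Trace:
`mapping = {"z": 1}` → mapping = {'z': 1}
`mapping["item"] = mapping["z"] * 2` → mapping = {'z': 1, 'item': 2}
`mapping["id"] = mapping["z"] + mapping["item"]` → mapping = {'z': 1, 'item': 2, 'id': 3}
`out = mapping["id"]` → out = 3
So out = 3

Answer: 3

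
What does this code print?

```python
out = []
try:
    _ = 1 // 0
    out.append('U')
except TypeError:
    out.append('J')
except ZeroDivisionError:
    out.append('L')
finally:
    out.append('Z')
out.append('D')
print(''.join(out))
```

Execution trace: 'L' (except ZeroDivisionError) → 'Z' (finally) → 'D' (after the try/except). Output: LZD

Answer: LZD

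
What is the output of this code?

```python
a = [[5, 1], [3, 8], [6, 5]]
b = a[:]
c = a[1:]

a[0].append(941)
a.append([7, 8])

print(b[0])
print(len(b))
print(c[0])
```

Key concept: slice with nested mutation.
Step by step:
`a = [[5, 1], [3, 8], [6, 5]]` → a = [[5, 1], [3, 8], [6, 5]]
`b = a[:]` → b = [[5, 1], [3, 8], [6, 5]]
`c = a[1:]` → c = [[3, 8], [6, 5]]
`a[0].append(941)` → a = [[5, 1, 941], [3, 8], [6, 5]]; b = [[5, 1, 941], [3, 8], [6, 5]]
`a.append([7, 8])` → a = [[5, 1, 941], [3, 8], [6, 5], [7, 8]]
`print(b[0])` → prints [5, 1, 941]
`print(len(b))` → prints 3
`print(c[0])` → prints [3, 8]

Answer:
[5, 1, 941]
3
[3, 8]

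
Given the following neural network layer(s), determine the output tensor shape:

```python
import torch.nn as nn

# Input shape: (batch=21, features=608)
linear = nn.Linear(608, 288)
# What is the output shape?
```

Input: (21, 608) -> Output: (21, 288)

Answer: (21, 288)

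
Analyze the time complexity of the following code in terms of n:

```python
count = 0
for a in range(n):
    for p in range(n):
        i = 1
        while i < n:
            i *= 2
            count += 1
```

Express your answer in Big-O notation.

Each loop level contributes: n × n × log n. Multiplying the contributions gives O(n^2 log n).

Answer: O(n^2 log n)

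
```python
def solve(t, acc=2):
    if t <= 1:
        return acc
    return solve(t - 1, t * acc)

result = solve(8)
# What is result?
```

Accumulator trace (n, acc): (8, 2) -> (7, 16) -> (6, 112) -> (5, 672) -> (4, 3360) -> (3, 13440) -> (2, 40320) -> (1, 80640) -> return 80640

Answer: 80640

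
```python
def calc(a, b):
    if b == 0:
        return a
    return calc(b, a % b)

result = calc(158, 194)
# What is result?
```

calc(158, 194) -> calc(194, 158) -> calc(158, 36) -> calc(36, 14) -> calc(14, 8) -> calc(8, 6) -> calc(6, 2) -> calc(2, 0) -> 2

Answer: 2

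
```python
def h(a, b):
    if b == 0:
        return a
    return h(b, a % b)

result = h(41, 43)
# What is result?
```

h(41, 43) -> h(43, 41) -> h(41, 2) -> h(2, 1) -> h(1, 0) -> 1

Answer: 1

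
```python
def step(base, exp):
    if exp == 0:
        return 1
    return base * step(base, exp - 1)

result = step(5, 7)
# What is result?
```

step(5, 7) = 5 * 5 * 5 * 5 * 5 * 5 * 5 = 78125

Answer: 78125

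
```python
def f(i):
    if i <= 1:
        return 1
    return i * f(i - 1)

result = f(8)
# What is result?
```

f(8) = 8 * 7 * 6 * 5 * 4 * 3 * 2 * 1 = 40320

Answer: 40320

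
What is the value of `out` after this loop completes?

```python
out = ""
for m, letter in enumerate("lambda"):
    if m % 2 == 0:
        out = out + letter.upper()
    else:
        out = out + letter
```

Uppercase even positions in 'lambda'
`out` takes the values: "" → "L" → "La" → "LaM" → "LaMb" → "LaMbD" → "LaMbDa"

Answer: "LaMbDa"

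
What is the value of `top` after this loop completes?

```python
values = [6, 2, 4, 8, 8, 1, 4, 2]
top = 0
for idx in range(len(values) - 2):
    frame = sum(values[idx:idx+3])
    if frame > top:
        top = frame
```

Max sum of 3-element window in [6, 2, 4, 8, 8, 1, 4, 2]
`top` takes the values: 0 → 12 → 14 → 20

Answer: 20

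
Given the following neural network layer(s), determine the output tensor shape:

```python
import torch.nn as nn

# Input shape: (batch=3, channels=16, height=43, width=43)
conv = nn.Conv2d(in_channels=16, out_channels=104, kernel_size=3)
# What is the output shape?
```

Input: (3, 16, 43, 43) -> Output: (3, 104, 41, 41)

Answer: (3, 104, 41, 41)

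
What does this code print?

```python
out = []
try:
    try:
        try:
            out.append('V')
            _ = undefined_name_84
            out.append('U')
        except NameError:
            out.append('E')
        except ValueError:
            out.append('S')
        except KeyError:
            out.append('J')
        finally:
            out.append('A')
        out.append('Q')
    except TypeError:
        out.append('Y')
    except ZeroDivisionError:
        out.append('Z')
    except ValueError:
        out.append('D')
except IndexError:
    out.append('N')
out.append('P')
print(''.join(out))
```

Execution trace: 'V' (inner try body) → 'E' (inner except NameError) → 'A' (inner finally) → 'Q' (try body, no exception) → 'P' (after the try/except). Output: VEAQP

Answer: VEAQP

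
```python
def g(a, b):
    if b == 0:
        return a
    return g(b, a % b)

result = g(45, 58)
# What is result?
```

g(45, 58) -> g(58, 45) -> g(45, 13) -> g(13, 6) -> g(6, 1) -> g(1, 0) -> 1

Answer: 1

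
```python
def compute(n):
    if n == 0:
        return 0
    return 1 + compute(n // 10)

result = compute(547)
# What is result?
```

Count of digits of 547: 3

Answer: 3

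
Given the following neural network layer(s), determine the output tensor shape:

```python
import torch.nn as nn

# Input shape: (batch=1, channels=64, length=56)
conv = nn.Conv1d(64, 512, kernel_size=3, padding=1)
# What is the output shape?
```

Input: (1, 64, 56) -> Output: (1, 512, 56)

Answer: (1, 512, 56)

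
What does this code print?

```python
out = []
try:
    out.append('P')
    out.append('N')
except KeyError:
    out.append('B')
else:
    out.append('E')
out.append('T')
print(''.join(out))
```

Execution trace: 'P' (try body) → 'N' (try body, no exception) → 'E' (else) → 'T' (after the try/except). Output: PNET

Answer: PNET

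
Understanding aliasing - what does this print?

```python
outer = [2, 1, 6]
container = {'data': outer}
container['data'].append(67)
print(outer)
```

Key concept: dict holds reference to list.
Step by step:
`outer = [2, 1, 6]` → outer = [2, 1, 6]
`container = {'data': outer}` → container = {'data': [2, 1, 6]}
`container['data'].append(67)` → outer = [2, 1, 6, 67]; container = {'data': [2, 1, 6, 67]}
`print(outer)` → prints [2, 1, 6, 67]

Answer: [2, 1, 6, 67]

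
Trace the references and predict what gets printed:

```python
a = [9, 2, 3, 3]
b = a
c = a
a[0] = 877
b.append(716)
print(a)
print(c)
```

Key concept: multiple aliases.
Step by step:
`a = [9, 2, 3, 3]` → a = [9, 2, 3, 3]
`b = a` → b = [9, 2, 3, 3] (same object as a)
`c = a` → c = [9, 2, 3, 3] (same object as a, b)
`a[0] = 877` → a = [877, 2, 3, 3] (same object as b, c); b = [877, 2, 3, 3] (same object as a, c); c = [877, 2, 3, 3] (same object as a, b)
`b.append(716)` → a = [877, 2, 3, 3, 716] (same object as b, c); b = [877, 2, 3, 3, 716] (same object as a, c); c = [877, 2, 3, 3, 716] (same object as a, b)
`print(a)` → prints [877, 2, 3, 3, 716]
`print(c)` → prints [877, 2, 3, 3, 716]

Answer:
[877, 2, 3, 3, 716]
[877, 2, 3, 3, 716]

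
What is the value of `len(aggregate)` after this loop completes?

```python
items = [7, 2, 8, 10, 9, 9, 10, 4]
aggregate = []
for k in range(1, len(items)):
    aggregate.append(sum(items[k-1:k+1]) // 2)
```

Number of 2-element averages
`aggregate` takes the values: [] → [4] → [4, 5] → [4, 5, 9] → [4, 5, 9, 9] → [4, 5, 9, 9, 9] → [4, 5, 9, 9, 9, 9] → [4, 5, 9, 9, 9, 9, 7]
So `len(aggregate)` = 7

Answer: 7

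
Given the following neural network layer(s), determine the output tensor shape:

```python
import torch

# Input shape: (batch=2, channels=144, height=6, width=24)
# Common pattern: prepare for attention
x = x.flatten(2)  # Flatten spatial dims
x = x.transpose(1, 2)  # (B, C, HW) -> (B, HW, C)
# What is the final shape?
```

Input: (2, 144, 6, 24) -> after flatten(2): (2, 144, 144) -> Output: (2, 144, 144)

Answer: (2, 144, 144)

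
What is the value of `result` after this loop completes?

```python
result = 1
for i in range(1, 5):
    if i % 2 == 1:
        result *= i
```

Product of odd numbers 1 to 4
`result` takes the values: 1 → 3

Answer: 3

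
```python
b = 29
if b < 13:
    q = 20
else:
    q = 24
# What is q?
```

Trace:
`b = 29` → b = 29
`if b < 13: ...` → b < 13 is False, take else branch → q = 24
So q = 24

Answer: 24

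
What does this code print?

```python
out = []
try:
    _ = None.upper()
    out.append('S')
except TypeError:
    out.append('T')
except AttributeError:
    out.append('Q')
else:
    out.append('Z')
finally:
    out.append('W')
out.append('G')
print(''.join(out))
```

Execution trace: 'Q' (except AttributeError) → 'W' (finally) → 'G' (after the try/except). Output: QWG

Answer: QWG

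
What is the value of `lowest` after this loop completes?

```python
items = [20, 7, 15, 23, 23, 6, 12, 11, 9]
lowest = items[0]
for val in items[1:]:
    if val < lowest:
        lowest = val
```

Minimum of [20, 7, 15, 23, 23, 6, 12, 11, 9]
`lowest` takes the values: 20 → 7 → 6

Answer: 6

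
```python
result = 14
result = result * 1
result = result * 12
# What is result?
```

Trace:
`result = 14` → result = 14
`result = result * 1` → result = 14
`result = result * 12` → result = 168
So result = 168

Answer: 168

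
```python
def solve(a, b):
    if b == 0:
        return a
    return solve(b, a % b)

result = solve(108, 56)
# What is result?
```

solve(108, 56) -> solve(56, 52) -> solve(52, 4) -> solve(4, 0) -> 4

Answer: 4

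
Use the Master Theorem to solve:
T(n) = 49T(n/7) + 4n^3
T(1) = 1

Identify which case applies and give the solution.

a=49, b=7, f(n)=4n^3. log_7(49) = 2. Since c=3 > 2 and the regularity condition holds (49(n/7)^3 = (49/7^3)n^3 with 49/7^3 < 1), Case 3 applies: T(n) = Θ(f(n)) = O(n^3).

Answer: O(n^3) - Case 3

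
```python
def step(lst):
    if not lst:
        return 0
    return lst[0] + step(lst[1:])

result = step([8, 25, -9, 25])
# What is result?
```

8 + 25 + (-9) + 25 + 0 = 49

Answer: 49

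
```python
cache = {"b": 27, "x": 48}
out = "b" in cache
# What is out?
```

Trace:
`cache = {"b": 27, "x": 48}` → cache = {'b': 27, 'x': 48}
`out = "b" in cache` → out = True
So out = True

Answer: True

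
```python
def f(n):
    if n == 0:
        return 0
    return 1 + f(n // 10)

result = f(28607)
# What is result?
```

Count of digits of 28607: 5

Answer: 5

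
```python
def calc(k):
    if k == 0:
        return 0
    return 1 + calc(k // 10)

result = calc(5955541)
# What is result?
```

Count of digits of 5955541: 7

Answer: 7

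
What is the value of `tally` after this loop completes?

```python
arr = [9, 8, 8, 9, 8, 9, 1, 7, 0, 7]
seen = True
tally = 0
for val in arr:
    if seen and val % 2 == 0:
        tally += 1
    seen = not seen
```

Count even values at even positions
`tally` takes the values: 0 → 1 → 2 → 3

Answer: 3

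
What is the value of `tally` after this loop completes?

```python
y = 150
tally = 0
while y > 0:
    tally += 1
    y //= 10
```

Count digits by repeated division by 10
`tally` takes the values: 0 → 1 → 2 → 3

Answer: 3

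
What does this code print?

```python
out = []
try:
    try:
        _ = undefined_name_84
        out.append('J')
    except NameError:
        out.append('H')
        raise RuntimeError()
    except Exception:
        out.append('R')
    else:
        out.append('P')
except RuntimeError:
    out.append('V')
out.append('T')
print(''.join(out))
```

Execution trace: 'H' (except NameError) → 'V' (outer except RuntimeError) → 'T' (after the try/except). Output: HVT

Answer: HVT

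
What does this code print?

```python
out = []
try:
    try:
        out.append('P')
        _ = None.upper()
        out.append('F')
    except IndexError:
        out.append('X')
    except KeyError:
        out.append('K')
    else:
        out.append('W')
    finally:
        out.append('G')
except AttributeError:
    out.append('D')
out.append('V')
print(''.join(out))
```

Execution trace: 'P' (try body) → 'G' (finally) → 'D' (outer except AttributeError) → 'V' (after the try/except). Output: PGDV

Answer: PGDV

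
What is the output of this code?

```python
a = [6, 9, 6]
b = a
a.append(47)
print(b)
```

Key concept: basic list aliasing.
Step by step:
`a = [6, 9, 6]` → a = [6, 9, 6]
`b = a` → b = [6, 9, 6] (same object as a)
`a.append(47)` → a = [6, 9, 6, 47] (same object as b); b = [6, 9, 6, 47] (same object as a)
`print(b)` → prints [6, 9, 6, 47]

Answer: [6, 9, 6, 47]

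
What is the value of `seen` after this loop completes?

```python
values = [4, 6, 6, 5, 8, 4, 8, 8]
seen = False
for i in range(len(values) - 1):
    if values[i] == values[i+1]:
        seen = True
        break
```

Check consecutive duplicates in [4, 6, 6, 5, 8, 4, 8, 8]
`seen` takes the values: False → True

Answer: True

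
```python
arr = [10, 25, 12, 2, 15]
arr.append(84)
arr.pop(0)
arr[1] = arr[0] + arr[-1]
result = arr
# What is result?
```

Trace:
`arr = [10, 25, 12, 2, 15]` → arr = [10, 25, 12, 2, 15]
`arr.append(84)` → arr = [10, 25, 12, 2, 15, 84]
`arr.pop(0)` → arr = [25, 12, 2, 15, 84]
`arr[1] = arr[0] + arr[-1]` → arr = [25, 109, 2, 15, 84]
`result = arr` → result = [25, 109, 2, 15, 84]
So result = [25, 109, 2, 15, 84]

Answer: [25, 109, 2, 15, 84]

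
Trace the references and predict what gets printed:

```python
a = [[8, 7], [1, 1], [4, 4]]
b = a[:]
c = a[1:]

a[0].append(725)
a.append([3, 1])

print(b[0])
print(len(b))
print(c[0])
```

Key concept: slice with nested mutation.
Step by step:
`a = [[8, 7], [1, 1], [4, 4]]` → a = [[8, 7], [1, 1], [4, 4]]
`b = a[:]` → b = [[8, 7], [1, 1], [4, 4]]
`c = a[1:]` → c = [[1, 1], [4, 4]]
`a[0].append(725)` → a = [[8, 7, 725], [1, 1], [4, 4]]; b = [[8, 7, 725], [1, 1], [4, 4]]
`a.append([3, 1])` → a = [[8, 7, 725], [1, 1], [4, 4], [3, 1]]
`print(b[0])` → prints [8, 7, 725]
`print(len(b))` → prints 3
`print(c[0])` → prints [1, 1]

Answer:
[8, 7, 725]
3
[1, 1]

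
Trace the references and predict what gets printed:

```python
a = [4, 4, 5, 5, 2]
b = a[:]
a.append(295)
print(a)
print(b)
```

Key concept: slice [:] creates copy.
Step by step:
`a = [4, 4, 5, 5, 2]` → a = [4, 4, 5, 5, 2]
`b = a[:]` → b = [4, 4, 5, 5, 2]
`a.append(295)` → a = [4, 4, 5, 5, 2, 295]
`print(a)` → prints [4, 4, 5, 5, 2, 295]
`print(b)` → prints [4, 4, 5, 5, 2]

Answer:
[4, 4, 5, 5, 2, 295]
[4, 4, 5, 5, 2]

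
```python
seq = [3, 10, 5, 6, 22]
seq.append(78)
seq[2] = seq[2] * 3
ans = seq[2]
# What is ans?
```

Trace:
`seq = [3, 10, 5, 6, 22]` → seq = [3, 10, 5, 6, 22]
`seq.append(78)` → seq = [3, 10, 5, 6, 22, 78]
`seq[2] = seq[2] * 3` → seq = [3, 10, 15, 6, 22, 78]
`ans = seq[2]` → ans = 15
So ans = 15

Answer: 15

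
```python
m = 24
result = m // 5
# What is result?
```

Trace:
`m = 24` → m = 24
`result = m // 5` → result = 4
So result = 4

Answer: 4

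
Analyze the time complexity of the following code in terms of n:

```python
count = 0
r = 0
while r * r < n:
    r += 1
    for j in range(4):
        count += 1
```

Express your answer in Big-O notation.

Each loop level contributes: √n × 1. Multiplying the contributions gives O(√n).

Answer: O(√n)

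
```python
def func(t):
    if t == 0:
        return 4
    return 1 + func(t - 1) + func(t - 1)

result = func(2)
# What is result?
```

func(t) = 1 + 2·func(t-1), func(0)=4. Closed form: (4+1)·2^2 - 1 = 19.

Answer: 19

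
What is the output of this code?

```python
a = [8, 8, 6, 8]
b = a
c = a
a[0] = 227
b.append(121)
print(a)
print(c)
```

Key concept: multiple aliases.
Step by step:
`a = [8, 8, 6, 8]` → a = [8, 8, 6, 8]
`b = a` → b = [8, 8, 6, 8] (same object as a)
`c = a` → c = [8, 8, 6, 8] (same object as a, b)
`a[0] = 227` → a = [227, 8, 6, 8] (same object as b, c); b = [227, 8, 6, 8] (same object as a, c); c = [227, 8, 6, 8] (same object as a, b)
`b.append(121)` → a = [227, 8, 6, 8, 121] (same object as b, c); b = [227, 8, 6, 8, 121] (same object as a, c); c = [227, 8, 6, 8, 121] (same object as a, b)
`print(a)` → prints [227, 8, 6, 8, 121]
`print(c)` → prints [227, 8, 6, 8, 121]

Answer:
[227, 8, 6, 8, 121]
[227, 8, 6, 8, 121]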